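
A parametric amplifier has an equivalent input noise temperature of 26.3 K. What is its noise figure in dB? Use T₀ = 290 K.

0.377 dB

F = 1 + T_e/T₀ = 1 + 26.3/290 = 1.09069
NF = 10 log₁₀(1.09069) = 0.377 dB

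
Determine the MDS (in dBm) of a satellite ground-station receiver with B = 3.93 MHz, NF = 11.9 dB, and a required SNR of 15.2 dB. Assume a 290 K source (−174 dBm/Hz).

−81.0 dBm

Sensitivity = −174 + 10 log₁₀(B) + NF + SNR_min
= −174 + 65.94 + 11.9 + 15.2
= −80.96 dBm → −81.0 dBm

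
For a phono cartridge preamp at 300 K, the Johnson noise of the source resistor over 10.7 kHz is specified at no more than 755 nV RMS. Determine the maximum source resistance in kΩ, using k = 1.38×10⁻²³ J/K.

3.22 kΩ

Johnson–Nyquist: V_n = √(4kTRB) ⇒ R = V_n² / (4kTB)
4kTB = 4 × 1.38×10⁻²³ × 300 × 1.07×10⁴ = 1.77×10⁻¹⁶
R = (7.55×10⁻⁷)² / 1.77×10⁻¹⁶ = 3.22×10³ Ω = 3.22 kΩ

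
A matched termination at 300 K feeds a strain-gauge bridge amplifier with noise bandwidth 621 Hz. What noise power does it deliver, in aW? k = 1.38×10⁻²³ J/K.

P_n = kTB = 1.38×10⁻²³ × 300 × 6.21×10² = 2.57×10⁻¹⁸ W = 2.57 aW

2.57 aW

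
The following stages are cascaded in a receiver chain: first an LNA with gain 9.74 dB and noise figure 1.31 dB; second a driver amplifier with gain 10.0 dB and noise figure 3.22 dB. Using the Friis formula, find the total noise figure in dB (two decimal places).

Convert to linear (a loss of L dB is a gain of −L dB): F_i = 10^(NF_i/10), G_i = 10^(G_i,dB/10)
  Stage 1: F_1 = 10^(1.31/10) = 1.352, G_1 = 10^(9.74/10) = 9.419
  Stage 2: F_2 = 10^(3.22/10) = 2.099, G_2 = 10^(10.0/10) = 10.00
Friis cascade:
  F = 1.352 + (2.099 − 1)/9.419 = 1.469
NF = 10 log₁₀(1.469) = 1.67 dB

1.67 dB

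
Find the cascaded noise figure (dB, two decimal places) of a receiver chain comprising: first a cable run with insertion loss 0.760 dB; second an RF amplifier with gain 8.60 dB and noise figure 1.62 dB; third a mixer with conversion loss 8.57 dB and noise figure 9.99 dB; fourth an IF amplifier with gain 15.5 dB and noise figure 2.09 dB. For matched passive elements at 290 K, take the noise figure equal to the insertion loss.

5.95 dB

Convert to linear (a loss of L dB is a gain of −L dB): F_i = 10^(NF_i/10), G_i = 10^(G_i,dB/10)
  Stage 1: F_1 = 10^(0.760/10) = 1.191, G_1 = 10^(−0.760/10) = 0.8395
  Stage 2: F_2 = 10^(1.62/10) = 1.452, G_2 = 10^(8.60/10) = 7.244
  Stage 3: F_3 = 10^(9.99/10) = 9.977, G_3 = 10^(−8.57/10) = 0.1390
  Stage 4: F_4 = 10^(2.09/10) = 1.618, G_4 = 10^(15.5/10) = 35.48
Friis cascade:
  F = 1.191 + (1.452 − 1)/0.8395 + (9.977 − 1)/6.081 + (1.618 − 1)/0.8453 = 3.937
NF = 10 log₁₀(3.937) = 5.95 dB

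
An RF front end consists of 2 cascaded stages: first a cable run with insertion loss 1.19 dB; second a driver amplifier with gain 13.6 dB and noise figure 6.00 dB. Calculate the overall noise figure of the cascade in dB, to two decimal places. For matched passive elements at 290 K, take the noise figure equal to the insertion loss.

7.19 dB

Convert to linear (a loss of L dB is a gain of −L dB): F_i = 10^(NF_i/10), G_i = 10^(G_i,dB/10)
  Stage 1: F_1 = 10^(1.19/10) = 1.315, G_1 = 10^(−1.19/10) = 0.7603
  Stage 2: F_2 = 10^(6.00/10) = 3.981, G_2 = 10^(13.6/10) = 22.91
Friis cascade:
  F = 1.315 + (3.981 − 1)/0.7603 = 5.236
NF = 10 log₁₀(5.236) = 7.19 dB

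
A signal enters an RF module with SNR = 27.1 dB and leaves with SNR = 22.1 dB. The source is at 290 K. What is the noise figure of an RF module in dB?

5.0 dB

NF (dB) = SNR_in(dB) − SNR_out(dB) when the source is at T₀
NF = 27.1 − 22.1 = 5.0 dB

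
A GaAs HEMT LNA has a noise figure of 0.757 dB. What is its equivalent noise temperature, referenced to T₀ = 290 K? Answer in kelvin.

F = 10^(0.757/10) = 1.19042
T_e = (F − 1)·T₀ = (1.19042 − 1) × 290 = 55.2 K

55.2 K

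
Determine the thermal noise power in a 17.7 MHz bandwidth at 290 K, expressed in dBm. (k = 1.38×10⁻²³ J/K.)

−101.5 dBm

P_n = kTB = 1.38×10⁻²³ × 290 × 1.77×10⁷ = 7.08×10⁻¹⁴ W
In dBm: 10 log₁₀(7.08×10⁻¹⁴ / 10⁻³) = −101.5 dBm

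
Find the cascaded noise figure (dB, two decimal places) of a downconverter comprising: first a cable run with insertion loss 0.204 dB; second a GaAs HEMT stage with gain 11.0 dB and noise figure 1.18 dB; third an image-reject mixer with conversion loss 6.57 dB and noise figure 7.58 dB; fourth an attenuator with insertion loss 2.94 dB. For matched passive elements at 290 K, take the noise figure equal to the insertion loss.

3.29 dB

Convert to linear (a loss of L dB is a gain of −L dB): F_i = 10^(NF_i/10), G_i = 10^(G_i,dB/10)
  Stage 1: F_1 = 10^(0.204/10) = 1.048, G_1 = 10^(−0.204/10) = 0.9541
  Stage 2: F_2 = 10^(1.18/10) = 1.312, G_2 = 10^(11.0/10) = 12.59
  Stage 3: F_3 = 10^(7.58/10) = 5.728, G_3 = 10^(−6.57/10) = 0.2203
  Stage 4: F_4 = 10^(2.94/10) = 1.968, G_4 = 10^(−2.94/10) = 0.5082
Friis cascade:
  F = 1.048 + (1.312 − 1)/0.9541 + (5.728 − 1)/12.01 + (1.968 − 1)/2.646 = 2.135
NF = 10 log₁₀(2.135) = 3.29 dB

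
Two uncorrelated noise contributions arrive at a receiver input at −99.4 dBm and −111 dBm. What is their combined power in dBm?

Convert to linear, add, convert back:
P₁ = 1.15×10⁻¹³ W, P₂ = 7.94×10⁻¹⁵ W
P_tot = 1.23×10⁻¹³ W → 10 log₁₀(P_tot / 10⁻³) = −99.1 dBm

−99.1 dBm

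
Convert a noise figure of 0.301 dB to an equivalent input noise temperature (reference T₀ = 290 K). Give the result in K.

F = 10^(0.301/10) = 1.07177
T_e = (F − 1)·T₀ = (1.07177 − 1) × 290 = 20.8 K

20.8 K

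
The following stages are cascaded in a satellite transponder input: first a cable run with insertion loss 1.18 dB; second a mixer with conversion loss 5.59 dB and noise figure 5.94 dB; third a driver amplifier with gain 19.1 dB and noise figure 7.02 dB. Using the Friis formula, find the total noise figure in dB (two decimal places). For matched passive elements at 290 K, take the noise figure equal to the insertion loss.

13.86 dB

Convert to linear (a loss of L dB is a gain of −L dB): F_i = 10^(NF_i/10), G_i = 10^(G_i,dB/10)
  Stage 1: F_1 = 10^(1.18/10) = 1.312, G_1 = 10^(−1.18/10) = 0.7621
  Stage 2: F_2 = 10^(5.94/10) = 3.926, G_2 = 10^(−5.59/10) = 0.2761
  Stage 3: F_3 = 10^(7.02/10) = 5.035, G_3 = 10^(19.1/10) = 81.28
Friis cascade:
  F = 1.312 + (3.926 − 1)/0.7621 + (5.035 − 1)/0.2104 = 24.33
NF = 10 log₁₀(24.33) = 13.86 dB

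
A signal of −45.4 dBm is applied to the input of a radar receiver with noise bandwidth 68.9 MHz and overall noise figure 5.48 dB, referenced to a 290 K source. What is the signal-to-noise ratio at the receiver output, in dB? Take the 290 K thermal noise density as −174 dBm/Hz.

Noise floor: N = −174 + 10 log₁₀(B) + NF
10 log₁₀(6.89×10⁷) = 78.38 dB
N = −174 + 78.38 + 5.48 = −90.14 dBm
SNR = P_sig − N = −45.4 − (−90.14) = 44.74 dB → 44.7 dB

44.7 dB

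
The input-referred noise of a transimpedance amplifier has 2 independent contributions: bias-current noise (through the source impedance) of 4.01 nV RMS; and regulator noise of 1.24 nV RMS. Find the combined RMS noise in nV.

4.20 nV

Uncorrelated sources add in power (mean-square): V_tot = √(ΣV_i²)
V_tot = √[(4.01×10⁻⁹)² + (1.24×10⁻⁹)²] = 4.20×10⁻⁹ V = 4.20 nV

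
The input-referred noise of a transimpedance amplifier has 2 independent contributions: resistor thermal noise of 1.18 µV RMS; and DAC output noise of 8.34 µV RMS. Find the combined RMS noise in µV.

Uncorrelated sources add in power (mean-square): V_tot = √(ΣV_i²)
V_tot = √[(1.18×10⁻⁶)² + (8.34×10⁻⁶)²] = 8.42×10⁻⁶ V = 8.42 µV

8.42 µV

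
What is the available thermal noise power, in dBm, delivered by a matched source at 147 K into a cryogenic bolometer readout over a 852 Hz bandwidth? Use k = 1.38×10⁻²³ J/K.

−147.6 dBm

P_n = kTB = 1.38×10⁻²³ × 147 × 8.52×10² = 1.73×10⁻¹⁸ W
In dBm: 10 log₁₀(1.73×10⁻¹⁸ / 10⁻³) = −147.6 dBm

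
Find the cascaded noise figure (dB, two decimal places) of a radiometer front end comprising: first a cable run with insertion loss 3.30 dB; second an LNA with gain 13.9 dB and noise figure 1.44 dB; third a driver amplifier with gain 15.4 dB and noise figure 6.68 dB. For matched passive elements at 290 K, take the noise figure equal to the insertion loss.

Convert to linear (a loss of L dB is a gain of −L dB): F_i = 10^(NF_i/10), G_i = 10^(G_i,dB/10)
  Stage 1: F_1 = 10^(3.30/10) = 2.138, G_1 = 10^(−3.30/10) = 0.4677
  Stage 2: F_2 = 10^(1.44/10) = 1.393, G_2 = 10^(13.9/10) = 24.55
  Stage 3: F_3 = 10^(6.68/10) = 4.656, G_3 = 10^(15.4/10) = 34.67
Friis cascade:
  F = 2.138 + (1.393 − 1)/0.4677 + (4.656 − 1)/11.48 = 3.297
NF = 10 log₁₀(3.297) = 5.18 dB

5.18 dB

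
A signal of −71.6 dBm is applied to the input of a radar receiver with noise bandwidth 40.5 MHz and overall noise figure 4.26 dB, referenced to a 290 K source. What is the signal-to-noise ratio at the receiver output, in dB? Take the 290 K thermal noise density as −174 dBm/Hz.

Noise floor: N = −174 + 10 log₁₀(B) + NF
10 log₁₀(4.05×10⁷) = 76.07 dB
N = −174 + 76.07 + 4.26 = −93.67 dBm
SNR = P_sig − N = −71.6 − (−93.67) = 22.07 dB → 22.1 dB

22.1 dB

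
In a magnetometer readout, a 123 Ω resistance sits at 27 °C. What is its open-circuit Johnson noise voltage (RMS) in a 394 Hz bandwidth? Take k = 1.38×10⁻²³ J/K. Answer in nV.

T = 27 °C + 273.15 = 300.15 K
V_n = √(4kTRB)
4kTRB = 4 × 1.38×10⁻²³ × 300.15 × 1.23×10² × 3.94×10² = 8.03×10⁻¹⁶ V²
V_n = √(8.03×10⁻¹⁶) = 2.83×10⁻⁸ V = 28.3 nV

28.3 nV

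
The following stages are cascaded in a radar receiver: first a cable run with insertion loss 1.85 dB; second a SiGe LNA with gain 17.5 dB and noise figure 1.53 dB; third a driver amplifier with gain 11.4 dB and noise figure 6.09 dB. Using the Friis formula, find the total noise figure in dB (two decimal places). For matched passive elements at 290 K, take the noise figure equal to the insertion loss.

Convert to linear (a loss of L dB is a gain of −L dB): F_i = 10^(NF_i/10), G_i = 10^(G_i,dB/10)
  Stage 1: F_1 = 10^(1.85/10) = 1.531, G_1 = 10^(−1.85/10) = 0.6531
  Stage 2: F_2 = 10^(1.53/10) = 1.422, G_2 = 10^(17.5/10) = 56.23
  Stage 3: F_3 = 10^(6.09/10) = 4.064, G_3 = 10^(11.4/10) = 13.80
Friis cascade:
  F = 1.531 + (1.422 − 1)/0.6531 + (4.064 − 1)/36.73 = 2.261
NF = 10 log₁₀(2.261) = 3.54 dB

3.54 dB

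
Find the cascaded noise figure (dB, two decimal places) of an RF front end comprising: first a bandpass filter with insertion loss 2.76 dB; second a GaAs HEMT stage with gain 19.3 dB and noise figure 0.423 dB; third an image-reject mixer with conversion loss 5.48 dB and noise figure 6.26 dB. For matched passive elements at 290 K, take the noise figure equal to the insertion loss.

3.33 dB

Convert to linear (a loss of L dB is a gain of −L dB): F_i = 10^(NF_i/10), G_i = 10^(G_i,dB/10)
  Stage 1: F_1 = 10^(2.76/10) = 1.888, G_1 = 10^(−2.76/10) = 0.5297
  Stage 2: F_2 = 10^(0.423/10) = 1.102, G_2 = 10^(19.3/10) = 85.11
  Stage 3: F_3 = 10^(6.26/10) = 4.227, G_3 = 10^(−5.48/10) = 0.2831
Friis cascade:
  F = 1.888 + (1.102 − 1)/0.5297 + (4.227 − 1)/45.08 = 2.153
NF = 10 log₁₀(2.153) = 3.33 dB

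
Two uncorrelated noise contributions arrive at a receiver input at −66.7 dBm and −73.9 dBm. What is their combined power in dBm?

Convert to linear, add, convert back:
P₁ = 2.14×10⁻¹⁰ W, P₂ = 4.07×10⁻¹¹ W
P_tot = 2.55×10⁻¹⁰ W → 10 log₁₀(P_tot / 10⁻³) = −65.9 dBm

−65.9 dBm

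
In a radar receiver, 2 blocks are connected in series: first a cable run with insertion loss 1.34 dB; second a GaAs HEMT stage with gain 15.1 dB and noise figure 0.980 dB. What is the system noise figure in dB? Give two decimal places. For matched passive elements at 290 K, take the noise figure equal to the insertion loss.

2.32 dB

Convert to linear (a loss of L dB is a gain of −L dB): F_i = 10^(NF_i/10), G_i = 10^(G_i,dB/10)
  Stage 1: F_1 = 10^(1.34/10) = 1.361, G_1 = 10^(−1.34/10) = 0.7345
  Stage 2: F_2 = 10^(0.980/10) = 1.253, G_2 = 10^(15.1/10) = 32.36
Friis cascade:
  F = 1.361 + (1.253 − 1)/0.7345 = 1.706
NF = 10 log₁₀(1.706) = 2.32 dB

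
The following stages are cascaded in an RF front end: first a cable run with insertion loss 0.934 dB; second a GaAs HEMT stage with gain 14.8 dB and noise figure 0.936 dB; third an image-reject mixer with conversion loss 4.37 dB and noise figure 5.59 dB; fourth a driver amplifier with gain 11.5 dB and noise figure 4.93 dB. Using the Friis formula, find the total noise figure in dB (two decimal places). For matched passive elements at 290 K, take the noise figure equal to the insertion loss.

2.75 dB

Convert to linear (a loss of L dB is a gain of −L dB): F_i = 10^(NF_i/10), G_i = 10^(G_i,dB/10)
  Stage 1: F_1 = 10^(0.934/10) = 1.240, G_1 = 10^(−0.934/10) = 0.8065
  Stage 2: F_2 = 10^(0.936/10) = 1.241, G_2 = 10^(14.8/10) = 30.20
  Stage 3: F_3 = 10^(5.59/10) = 3.622, G_3 = 10^(−4.37/10) = 0.3656
  Stage 4: F_4 = 10^(4.93/10) = 3.112, G_4 = 10^(11.5/10) = 14.13
Friis cascade:
  F = 1.240 + (1.241 − 1)/0.8065 + (3.622 − 1)/24.36 + (3.112 − 1)/8.904 = 1.883
NF = 10 log₁₀(1.883) = 2.75 dB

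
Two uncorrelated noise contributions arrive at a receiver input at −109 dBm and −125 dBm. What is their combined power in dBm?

−108.9 dBm

Convert to linear, add, convert back:
P₁ = 1.26×10⁻¹⁴ W, P₂ = 3.16×10⁻¹⁶ W
P_tot = 1.29×10⁻¹⁴ W → 10 log₁₀(P_tot / 10⁻³) = −108.9 dBm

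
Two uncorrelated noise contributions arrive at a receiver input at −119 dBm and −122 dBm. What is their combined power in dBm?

−117.2 dBm

Convert to linear, add, convert back:
P₁ = 1.26×10⁻¹⁵ W, P₂ = 6.31×10⁻¹⁶ W
P_tot = 1.89×10⁻¹⁵ W → 10 log₁₀(P_tot / 10⁻³) = −117.2 dBm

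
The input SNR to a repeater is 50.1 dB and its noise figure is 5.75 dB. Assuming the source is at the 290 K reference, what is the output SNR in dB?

44.35 dB

By definition F = SNR_in/SNR_out, so in dB: SNR_out = SNR_in − NF
SNR_out = 50.1 − 5.75 = 44.35 dB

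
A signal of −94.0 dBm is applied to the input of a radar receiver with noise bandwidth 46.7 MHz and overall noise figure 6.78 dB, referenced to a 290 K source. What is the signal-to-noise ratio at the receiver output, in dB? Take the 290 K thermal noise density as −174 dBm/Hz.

Noise floor: N = −174 + 10 log₁₀(B) + NF
10 log₁₀(4.67×10⁷) = 76.69 dB
N = −174 + 76.69 + 6.78 = −90.53 dBm
SNR = P_sig − N = −94.0 − (−90.53) = −3.47 dB → −3.5 dB

−3.5 dB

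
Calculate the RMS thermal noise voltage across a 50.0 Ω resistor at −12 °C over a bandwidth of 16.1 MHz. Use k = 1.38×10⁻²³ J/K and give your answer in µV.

3.41 µV

T = −12 °C + 273.15 = 261.15 K
V_n = √(4kTRB)
4kTRB = 4 × 1.38×10⁻²³ × 261.15 × 5.00×10¹ × 1.61×10⁷ = 1.16×10⁻¹¹ V²
V_n = √(1.16×10⁻¹¹) = 3.41×10⁻⁶ V = 3.41 µV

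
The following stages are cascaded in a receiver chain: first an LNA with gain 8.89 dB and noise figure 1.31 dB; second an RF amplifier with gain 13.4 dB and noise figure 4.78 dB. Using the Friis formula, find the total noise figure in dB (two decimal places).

Convert to linear (a loss of L dB is a gain of −L dB): F_i = 10^(NF_i/10), G_i = 10^(G_i,dB/10)
  Stage 1: F_1 = 10^(1.31/10) = 1.352, G_1 = 10^(8.89/10) = 7.745
  Stage 2: F_2 = 10^(4.78/10) = 3.006, G_2 = 10^(13.4/10) = 21.88
Friis cascade:
  F = 1.352 + (3.006 − 1)/7.745 = 1.611
NF = 10 log₁₀(1.611) = 2.07 dB

2.07 dB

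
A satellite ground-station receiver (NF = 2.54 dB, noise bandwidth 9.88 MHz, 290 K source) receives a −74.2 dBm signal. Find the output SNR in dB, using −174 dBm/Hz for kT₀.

27.3 dB

Noise floor: N = −174 + 10 log₁₀(B) + NF
10 log₁₀(9.88×10⁶) = 69.95 dB
N = −174 + 69.95 + 2.54 = −101.51 dBm
SNR = P_sig − N = −74.2 − (−101.51) = 27.31 dB → 27.3 dB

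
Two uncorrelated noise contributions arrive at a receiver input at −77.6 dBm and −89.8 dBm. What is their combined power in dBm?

−77.3 dBm

Convert to linear, add, convert back:
P₁ = 1.74×10⁻¹¹ W, P₂ = 1.05×10⁻¹² W
P_tot = 1.84×10⁻¹¹ W → 10 log₁₀(P_tot / 10⁻³) = −77.3 dBm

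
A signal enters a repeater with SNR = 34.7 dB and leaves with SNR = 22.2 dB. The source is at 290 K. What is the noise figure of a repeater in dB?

NF (dB) = SNR_in(dB) − SNR_out(dB) when the source is at T₀
NF = 34.7 − 22.2 = 12.5 dB

12.5 dB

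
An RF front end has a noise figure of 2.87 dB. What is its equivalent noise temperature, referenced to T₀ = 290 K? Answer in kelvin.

F = 10^(2.87/10) = 1.93642
T_e = (F − 1)·T₀ = (1.93642 − 1) × 290 = 272 K

272 K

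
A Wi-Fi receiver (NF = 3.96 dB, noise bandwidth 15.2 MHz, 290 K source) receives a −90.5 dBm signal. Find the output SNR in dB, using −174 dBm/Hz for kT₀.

Noise floor: N = −174 + 10 log₁₀(B) + NF
10 log₁₀(1.52×10⁷) = 71.82 dB
N = −174 + 71.82 + 3.96 = −98.22 dBm
SNR = P_sig − N = −90.5 − (−98.22) = 7.72 dB → 7.7 dB

7.7 dB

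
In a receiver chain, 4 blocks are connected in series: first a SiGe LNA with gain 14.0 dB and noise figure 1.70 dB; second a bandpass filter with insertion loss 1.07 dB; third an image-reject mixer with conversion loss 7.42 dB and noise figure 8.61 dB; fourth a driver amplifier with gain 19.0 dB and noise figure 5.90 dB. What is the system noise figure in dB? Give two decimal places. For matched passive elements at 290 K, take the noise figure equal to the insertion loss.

Convert to linear (a loss of L dB is a gain of −L dB): F_i = 10^(NF_i/10), G_i = 10^(G_i,dB/10)
  Stage 1: F_1 = 10^(1.70/10) = 1.479, G_1 = 10^(14.0/10) = 25.12
  Stage 2: F_2 = 10^(1.07/10) = 1.279, G_2 = 10^(−1.07/10) = 0.7816
  Stage 3: F_3 = 10^(8.61/10) = 7.261, G_3 = 10^(−7.42/10) = 0.1811
  Stage 4: F_4 = 10^(5.90/10) = 3.890, G_4 = 10^(19.0/10) = 79.43
Friis cascade:
  F = 1.479 + (1.279 − 1)/25.12 + (7.261 − 1)/19.63 + (3.890 − 1)/3.556 = 2.622
NF = 10 log₁₀(2.622) = 4.19 dB

4.19 dB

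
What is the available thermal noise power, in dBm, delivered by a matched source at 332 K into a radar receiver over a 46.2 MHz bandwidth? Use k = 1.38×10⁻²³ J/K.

−96.7 dBm

P_n = kTB = 1.38×10⁻²³ × 332 × 4.62×10⁷ = 2.12×10⁻¹³ W
In dBm: 10 log₁₀(2.12×10⁻¹³ / 10⁻³) = −96.7 dBm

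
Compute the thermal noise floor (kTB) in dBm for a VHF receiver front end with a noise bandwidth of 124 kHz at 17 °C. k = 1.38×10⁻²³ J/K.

−123.0 dBm

T = 17 °C + 273.15 = 290.15 K
P_n = kTB = 1.38×10⁻²³ × 290.15 × 1.24×10⁵ = 4.97×10⁻¹⁶ W
In dBm: 10 log₁₀(4.97×10⁻¹⁶ / 10⁻³) = −123.0 dBm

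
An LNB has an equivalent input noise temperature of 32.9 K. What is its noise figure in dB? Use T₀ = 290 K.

0.467 dB

F = 1 + T_e/T₀ = 1 + 32.9/290 = 1.11345
NF = 10 log₁₀(1.11345) = 0.467 dB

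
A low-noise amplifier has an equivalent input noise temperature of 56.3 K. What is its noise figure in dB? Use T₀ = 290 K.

0.771 dB

F = 1 + T_e/T₀ = 1 + 56.3/290 = 1.19414
NF = 10 log₁₀(1.19414) = 0.771 dB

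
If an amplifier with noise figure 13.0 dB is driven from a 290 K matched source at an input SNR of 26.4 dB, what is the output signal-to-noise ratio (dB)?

13.4 dB

By definition F = SNR_in/SNR_out, so in dB: SNR_out = SNR_in − NF
SNR_out = 26.4 − 13.0 = 13.4 dB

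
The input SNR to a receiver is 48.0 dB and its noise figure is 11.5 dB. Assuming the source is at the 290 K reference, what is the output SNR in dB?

36.5 dB

By definition F = SNR_in/SNR_out, so in dB: SNR_out = SNR_in − NF
SNR_out = 48.0 − 11.5 = 36.5 dB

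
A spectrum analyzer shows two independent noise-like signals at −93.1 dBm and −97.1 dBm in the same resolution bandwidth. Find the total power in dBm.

Convert to linear, add, convert back:
P₁ = 4.90×10⁻¹³ W, P₂ = 1.95×10⁻¹³ W
P_tot = 6.85×10⁻¹³ W → 10 log₁₀(P_tot / 10⁻³) = −91.6 dBm

−91.6 dBm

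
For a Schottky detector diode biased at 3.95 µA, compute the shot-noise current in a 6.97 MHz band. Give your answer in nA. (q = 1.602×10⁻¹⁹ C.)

2.97 nA

I_n = √(2qI·B)
2qI·B = 2 × 1.602×10⁻¹⁹ × 3.95×10⁻⁶ × 6.97×10⁶ = 8.82×10⁻¹⁸ A²
I_n = √(8.82×10⁻¹⁸) = 2.97×10⁻⁹ A = 2.97 nA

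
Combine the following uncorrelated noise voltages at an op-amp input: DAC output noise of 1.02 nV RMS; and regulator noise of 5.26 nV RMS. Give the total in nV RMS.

Uncorrelated sources add in power (mean-square): V_tot = √(ΣV_i²)
V_tot = √[(1.02×10⁻⁹)² + (5.26×10⁻⁹)²] = 5.36×10⁻⁹ V = 5.36 nV

5.36 nV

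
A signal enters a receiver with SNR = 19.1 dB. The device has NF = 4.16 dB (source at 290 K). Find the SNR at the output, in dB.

14.94 dB

By definition F = SNR_in/SNR_out, so in dB: SNR_out = SNR_in − NF
SNR_out = 19.1 − 4.16 = 14.94 dB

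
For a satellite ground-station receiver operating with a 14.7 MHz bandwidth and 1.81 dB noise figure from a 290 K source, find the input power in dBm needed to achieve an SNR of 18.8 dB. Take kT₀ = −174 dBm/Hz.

−81.7 dBm

Sensitivity = −174 + 10 log₁₀(B) + NF + SNR_min
= −174 + 71.67 + 1.81 + 18.8
= −81.72 dBm → −81.7 dBm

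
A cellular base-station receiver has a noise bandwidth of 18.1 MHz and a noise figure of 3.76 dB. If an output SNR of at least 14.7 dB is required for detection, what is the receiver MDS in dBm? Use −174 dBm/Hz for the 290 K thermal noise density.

Sensitivity = −174 + 10 log₁₀(B) + NF + SNR_min
= −174 + 72.58 + 3.76 + 14.7
= −82.96 dBm → −83.0 dBm

−83.0 dBm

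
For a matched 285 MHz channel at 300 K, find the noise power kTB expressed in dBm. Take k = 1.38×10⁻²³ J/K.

−89.3 dBm

P_n = kTB = 1.38×10⁻²³ × 300 × 2.85×10⁸ = 1.18×10⁻¹² W
In dBm: 10 log₁₀(1.18×10⁻¹² / 10⁻³) = −89.3 dBm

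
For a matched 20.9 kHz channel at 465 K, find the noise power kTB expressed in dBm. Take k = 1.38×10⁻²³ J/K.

−128.7 dBm

P_n = kTB = 1.38×10⁻²³ × 465 × 2.09×10⁴ = 1.34×10⁻¹⁶ W
In dBm: 10 log₁₀(1.34×10⁻¹⁶ / 10⁻³) = −128.7 dBm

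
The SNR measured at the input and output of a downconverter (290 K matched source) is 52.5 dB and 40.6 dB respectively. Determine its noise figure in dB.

11.9 dB

NF (dB) = SNR_in(dB) − SNR_out(dB) when the source is at T₀
NF = 52.5 − 40.6 = 11.9 dB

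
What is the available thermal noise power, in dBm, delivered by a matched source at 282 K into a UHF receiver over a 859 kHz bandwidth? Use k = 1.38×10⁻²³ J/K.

−114.8 dBm

P_n = kTB = 1.38×10⁻²³ × 282 × 8.59×10⁵ = 3.34×10⁻¹⁵ W
In dBm: 10 log₁₀(3.34×10⁻¹⁵ / 10⁻³) = −114.8 dBm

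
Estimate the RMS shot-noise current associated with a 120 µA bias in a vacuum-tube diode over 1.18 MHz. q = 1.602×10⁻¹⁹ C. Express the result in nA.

6.74 nA

I_n = √(2qI·B)
2qI·B = 2 × 1.602×10⁻¹⁹ × 1.20×10⁻⁴ × 1.18×10⁶ = 4.54×10⁻¹⁷ A²
I_n = √(4.54×10⁻¹⁷) = 6.74×10⁻⁹ A = 6.74 nA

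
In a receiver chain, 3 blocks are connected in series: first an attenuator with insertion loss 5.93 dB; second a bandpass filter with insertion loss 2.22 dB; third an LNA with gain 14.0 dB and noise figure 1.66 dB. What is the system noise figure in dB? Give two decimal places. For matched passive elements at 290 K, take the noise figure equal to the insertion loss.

9.81 dB

Convert to linear (a loss of L dB is a gain of −L dB): F_i = 10^(NF_i/10), G_i = 10^(G_i,dB/10)
  Stage 1: F_1 = 10^(5.93/10) = 3.917, G_1 = 10^(−5.93/10) = 0.2553
  Stage 2: F_2 = 10^(2.22/10) = 1.667, G_2 = 10^(−2.22/10) = 0.5998
  Stage 3: F_3 = 10^(1.66/10) = 1.466, G_3 = 10^(14.0/10) = 25.12
Friis cascade:
  F = 3.917 + (1.667 − 1)/0.2553 + (1.466 − 1)/0.1531 = 9.572
NF = 10 log₁₀(9.572) = 9.81 dB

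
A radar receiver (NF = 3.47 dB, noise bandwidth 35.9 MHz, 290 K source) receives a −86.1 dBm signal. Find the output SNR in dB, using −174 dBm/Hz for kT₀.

Noise floor: N = −174 + 10 log₁₀(B) + NF
10 log₁₀(3.59×10⁷) = 75.55 dB
N = −174 + 75.55 + 3.47 = −94.98 dBm
SNR = P_sig − N = −86.1 − (−94.98) = 8.88 dB → 8.9 dB

8.9 dB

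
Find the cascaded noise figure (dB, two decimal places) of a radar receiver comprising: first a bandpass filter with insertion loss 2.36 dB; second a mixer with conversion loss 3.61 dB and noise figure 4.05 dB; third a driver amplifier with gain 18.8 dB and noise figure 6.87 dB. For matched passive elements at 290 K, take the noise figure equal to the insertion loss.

12.93 dB

Convert to linear (a loss of L dB is a gain of −L dB): F_i = 10^(NF_i/10), G_i = 10^(G_i,dB/10)
  Stage 1: F_1 = 10^(2.36/10) = 1.722, G_1 = 10^(−2.36/10) = 0.5808
  Stage 2: F_2 = 10^(4.05/10) = 2.541, G_2 = 10^(−3.61/10) = 0.4355
  Stage 3: F_3 = 10^(6.87/10) = 4.864, G_3 = 10^(18.8/10) = 75.86
Friis cascade:
  F = 1.722 + (2.541 − 1)/0.5808 + (4.864 − 1)/0.2529 = 19.65
NF = 10 log₁₀(19.65) = 12.93 dB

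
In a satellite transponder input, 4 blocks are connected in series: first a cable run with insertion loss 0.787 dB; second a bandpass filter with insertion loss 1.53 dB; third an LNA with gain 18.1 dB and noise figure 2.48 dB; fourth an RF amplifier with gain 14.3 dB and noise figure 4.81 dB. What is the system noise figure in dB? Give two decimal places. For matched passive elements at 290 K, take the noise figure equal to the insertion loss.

Convert to linear (a loss of L dB is a gain of −L dB): F_i = 10^(NF_i/10), G_i = 10^(G_i,dB/10)
  Stage 1: F_1 = 10^(0.787/10) = 1.199, G_1 = 10^(−0.787/10) = 0.8343
  Stage 2: F_2 = 10^(1.53/10) = 1.422, G_2 = 10^(−1.53/10) = 0.7031
  Stage 3: F_3 = 10^(2.48/10) = 1.770, G_3 = 10^(18.1/10) = 64.57
  Stage 4: F_4 = 10^(4.81/10) = 3.027, G_4 = 10^(14.3/10) = 26.92
Friis cascade:
  F = 1.199 + (1.422 − 1)/0.8343 + (1.770 − 1)/0.5865 + (3.027 − 1)/37.87 = 3.071
NF = 10 log₁₀(3.071) = 4.87 dB

4.87 dB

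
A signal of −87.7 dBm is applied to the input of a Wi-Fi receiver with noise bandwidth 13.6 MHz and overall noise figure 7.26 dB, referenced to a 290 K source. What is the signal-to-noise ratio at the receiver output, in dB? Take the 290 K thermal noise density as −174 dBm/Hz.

Noise floor: N = −174 + 10 log₁₀(B) + NF
10 log₁₀(1.36×10⁷) = 71.34 dB
N = −174 + 71.34 + 7.26 = −95.40 dBm
SNR = P_sig − N = −87.7 − (−95.40) = 7.70 dB → 7.7 dB

7.7 dB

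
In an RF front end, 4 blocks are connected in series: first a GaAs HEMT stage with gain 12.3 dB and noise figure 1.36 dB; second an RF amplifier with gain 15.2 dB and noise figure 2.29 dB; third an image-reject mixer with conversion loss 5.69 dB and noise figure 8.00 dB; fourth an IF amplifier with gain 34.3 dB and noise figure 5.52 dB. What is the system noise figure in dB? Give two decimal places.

1.57 dB

Convert to linear (a loss of L dB is a gain of −L dB): F_i = 10^(NF_i/10), G_i = 10^(G_i,dB/10)
  Stage 1: F_1 = 10^(1.36/10) = 1.368, G_1 = 10^(12.3/10) = 16.98
  Stage 2: F_2 = 10^(2.29/10) = 1.694, G_2 = 10^(15.2/10) = 33.11
  Stage 3: F_3 = 10^(8.00/10) = 6.310, G_3 = 10^(−5.69/10) = 0.2698
  Stage 4: F_4 = 10^(5.52/10) = 3.565, G_4 = 10^(34.3/10) = 2692
Friis cascade:
  F = 1.368 + (1.694 − 1)/16.98 + (6.310 − 1)/562.3 + (3.565 − 1)/151.7 = 1.435
NF = 10 log₁₀(1.435) = 1.57 dB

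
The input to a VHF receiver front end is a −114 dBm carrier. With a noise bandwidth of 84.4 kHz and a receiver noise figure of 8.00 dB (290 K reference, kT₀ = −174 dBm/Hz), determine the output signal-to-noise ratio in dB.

Noise floor: N = −174 + 10 log₁₀(B) + NF
10 log₁₀(8.44×10⁴) = 49.26 dB
N = −174 + 49.26 + 8.00 = −116.74 dBm
SNR = P_sig − N = −114 − (−116.74) = 2.74 dB → 2.7 dB

2.7 dB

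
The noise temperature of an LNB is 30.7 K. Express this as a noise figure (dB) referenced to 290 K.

0.437 dB

F = 1 + T_e/T₀ = 1 + 30.7/290 = 1.10586
NF = 10 log₁₀(1.10586) = 0.437 dB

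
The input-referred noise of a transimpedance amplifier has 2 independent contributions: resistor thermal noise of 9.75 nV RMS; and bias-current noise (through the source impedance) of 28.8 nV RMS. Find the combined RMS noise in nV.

Uncorrelated sources add in power (mean-square): V_tot = √(ΣV_i²)
V_tot = √[(9.75×10⁻⁹)² + (2.88×10⁻⁸)²] = 3.04×10⁻⁸ V = 30.4 nV

30.4 nV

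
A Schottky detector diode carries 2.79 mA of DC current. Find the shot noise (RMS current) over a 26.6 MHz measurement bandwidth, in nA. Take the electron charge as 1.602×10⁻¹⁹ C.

154 nA

I_n = √(2qI·B)
2qI·B = 2 × 1.602×10⁻¹⁹ × 2.79×10⁻³ × 2.66×10⁷ = 2.38×10⁻¹⁴ A²
I_n = √(2.38×10⁻¹⁴) = 1.54×10⁻⁷ A = 154 nA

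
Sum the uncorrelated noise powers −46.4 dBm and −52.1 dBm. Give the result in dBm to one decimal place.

Convert to linear, add, convert back:
P₁ = 2.29×10⁻⁸ W, P₂ = 6.17×10⁻⁹ W
P_tot = 2.91×10⁻⁸ W → 10 log₁₀(P_tot / 10⁻³) = −45.4 dBm

−45.4 dBm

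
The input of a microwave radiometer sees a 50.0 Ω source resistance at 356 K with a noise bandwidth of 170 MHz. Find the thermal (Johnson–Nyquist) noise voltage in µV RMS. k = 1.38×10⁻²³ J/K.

12.9 µV

V_n = √(4kTRB)
4kTRB = 4 × 1.38×10⁻²³ × 356 × 5.00×10¹ × 1.70×10⁸ = 1.67×10⁻¹⁰ V²
V_n = √(1.67×10⁻¹⁰) = 1.29×10⁻⁵ V = 12.9 µV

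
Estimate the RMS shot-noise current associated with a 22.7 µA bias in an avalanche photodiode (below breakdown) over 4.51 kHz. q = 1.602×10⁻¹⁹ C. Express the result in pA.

I_n = √(2qI·B)
2qI·B = 2 × 1.602×10⁻¹⁹ × 2.27×10⁻⁵ × 4.51×10³ = 3.28×10⁻²⁰ A²
I_n = √(3.28×10⁻²⁰) = 1.81×10⁻¹⁰ A = 181 pA

181 pA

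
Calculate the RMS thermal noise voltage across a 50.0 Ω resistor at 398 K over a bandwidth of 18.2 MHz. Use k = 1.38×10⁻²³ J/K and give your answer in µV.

4.47 µV

V_n = √(4kTRB)
4kTRB = 4 × 1.38×10⁻²³ × 398 × 5.00×10¹ × 1.82×10⁷ = 2.00×10⁻¹¹ V²
V_n = √(2.00×10⁻¹¹) = 4.47×10⁻⁶ V = 4.47 µV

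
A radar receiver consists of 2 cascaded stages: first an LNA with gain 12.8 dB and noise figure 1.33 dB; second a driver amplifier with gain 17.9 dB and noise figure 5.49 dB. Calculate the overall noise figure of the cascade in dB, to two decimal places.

Convert to linear (a loss of L dB is a gain of −L dB): F_i = 10^(NF_i/10), G_i = 10^(G_i,dB/10)
  Stage 1: F_1 = 10^(1.33/10) = 1.358, G_1 = 10^(12.8/10) = 19.05
  Stage 2: F_2 = 10^(5.49/10) = 3.540, G_2 = 10^(17.9/10) = 61.66
Friis cascade:
  F = 1.358 + (3.540 − 1)/19.05 = 1.492
NF = 10 log₁₀(1.492) = 1.74 dB

1.74 dB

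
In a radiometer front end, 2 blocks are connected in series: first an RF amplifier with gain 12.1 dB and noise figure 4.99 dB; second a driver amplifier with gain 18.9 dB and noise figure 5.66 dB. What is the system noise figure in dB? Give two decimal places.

Convert to linear (a loss of L dB is a gain of −L dB): F_i = 10^(NF_i/10), G_i = 10^(G_i,dB/10)
  Stage 1: F_1 = 10^(4.99/10) = 3.155, G_1 = 10^(12.1/10) = 16.22
  Stage 2: F_2 = 10^(5.66/10) = 3.681, G_2 = 10^(18.9/10) = 77.62
Friis cascade:
  F = 3.155 + (3.681 − 1)/16.22 = 3.320
NF = 10 log₁₀(3.320) = 5.21 dB

5.21 dB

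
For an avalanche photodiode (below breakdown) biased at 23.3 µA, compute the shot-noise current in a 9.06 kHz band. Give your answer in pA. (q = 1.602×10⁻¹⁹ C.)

I_n = √(2qI·B)
2qI·B = 2 × 1.602×10⁻¹⁹ × 2.33×10⁻⁵ × 9.06×10³ = 6.76×10⁻²⁰ A²
I_n = √(6.76×10⁻²⁰) = 2.60×10⁻¹⁰ A = 260 pA

260 pA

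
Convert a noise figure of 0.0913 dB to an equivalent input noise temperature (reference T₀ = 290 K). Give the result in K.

F = 10^(0.0913/10) = 1.02125
T_e = (F − 1)·T₀ = (1.02125 − 1) × 290 = 6.16 K

6.16 K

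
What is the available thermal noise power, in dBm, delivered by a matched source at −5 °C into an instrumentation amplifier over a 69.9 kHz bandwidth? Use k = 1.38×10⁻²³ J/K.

−125.9 dBm

T = −5 °C + 273.15 = 268.15 K
P_n = kTB = 1.38×10⁻²³ × 268.15 × 6.99×10⁴ = 2.59×10⁻¹⁶ W
In dBm: 10 log₁₀(2.59×10⁻¹⁶ / 10⁻³) = −125.9 dBm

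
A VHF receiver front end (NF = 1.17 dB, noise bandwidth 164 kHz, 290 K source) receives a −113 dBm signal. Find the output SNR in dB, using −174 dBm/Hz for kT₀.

Noise floor: N = −174 + 10 log₁₀(B) + NF
10 log₁₀(1.64×10⁵) = 52.15 dB
N = −174 + 52.15 + 1.17 = −120.68 dBm
SNR = P_sig − N = −113 − (−120.68) = 7.68 dB → 7.7 dB

7.7 dB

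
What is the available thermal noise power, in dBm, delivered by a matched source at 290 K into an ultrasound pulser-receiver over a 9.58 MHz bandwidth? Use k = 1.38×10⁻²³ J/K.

−104.2 dBm

P_n = kTB = 1.38×10⁻²³ × 290 × 9.58×10⁶ = 3.83×10⁻¹⁴ W
In dBm: 10 log₁₀(3.83×10⁻¹⁴ / 10⁻³) = −104.2 dBm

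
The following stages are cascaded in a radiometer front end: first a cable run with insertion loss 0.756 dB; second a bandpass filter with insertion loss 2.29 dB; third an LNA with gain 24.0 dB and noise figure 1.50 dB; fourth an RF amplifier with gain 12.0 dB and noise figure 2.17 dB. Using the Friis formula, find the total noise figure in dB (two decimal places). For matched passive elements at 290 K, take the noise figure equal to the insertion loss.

4.55 dB

Convert to linear (a loss of L dB is a gain of −L dB): F_i = 10^(NF_i/10), G_i = 10^(G_i,dB/10)
  Stage 1: F_1 = 10^(0.756/10) = 1.190, G_1 = 10^(−0.756/10) = 0.8402
  Stage 2: F_2 = 10^(2.29/10) = 1.694, G_2 = 10^(−2.29/10) = 0.5902
  Stage 3: F_3 = 10^(1.50/10) = 1.413, G_3 = 10^(24.0/10) = 251.2
  Stage 4: F_4 = 10^(2.17/10) = 1.648, G_4 = 10^(12.0/10) = 15.85
Friis cascade:
  F = 1.190 + (1.694 − 1)/0.8402 + (1.413 − 1)/0.4959 + (1.648 − 1)/124.6 = 2.854
NF = 10 log₁₀(2.854) = 4.55 dB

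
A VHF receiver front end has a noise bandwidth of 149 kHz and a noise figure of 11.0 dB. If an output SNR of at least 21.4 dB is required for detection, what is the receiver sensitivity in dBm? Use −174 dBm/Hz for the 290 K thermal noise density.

Sensitivity = −174 + 10 log₁₀(B) + NF + SNR_min
= −174 + 51.73 + 11.0 + 21.4
= −89.87 dBm → −89.9 dBm

−89.9 dBm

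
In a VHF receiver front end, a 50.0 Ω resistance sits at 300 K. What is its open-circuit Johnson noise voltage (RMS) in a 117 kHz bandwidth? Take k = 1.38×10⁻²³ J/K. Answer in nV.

311 nV

V_n = √(4kTRB)
4kTRB = 4 × 1.38×10⁻²³ × 300 × 5.00×10¹ × 1.17×10⁵ = 9.69×10⁻¹⁴ V²
V_n = √(9.69×10⁻¹⁴) = 3.11×10⁻⁷ V = 311 nV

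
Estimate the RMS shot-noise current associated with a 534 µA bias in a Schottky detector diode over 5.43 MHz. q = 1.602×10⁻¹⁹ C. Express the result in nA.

I_n = √(2qI·B)
2qI·B = 2 × 1.602×10⁻¹⁹ × 5.34×10⁻⁴ × 5.43×10⁶ = 9.29×10⁻¹⁶ A²
I_n = √(9.29×10⁻¹⁶) = 3.05×10⁻⁸ A = 30.5 nA

30.5 nA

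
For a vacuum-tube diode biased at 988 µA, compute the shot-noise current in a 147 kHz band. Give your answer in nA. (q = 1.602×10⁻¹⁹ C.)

I_n = √(2qI·B)
2qI·B = 2 × 1.602×10⁻¹⁹ × 9.88×10⁻⁴ × 1.47×10⁵ = 4.65×10⁻¹⁷ A²
I_n = √(4.65×10⁻¹⁷) = 6.82×10⁻⁹ A = 6.82 nA

6.82 nA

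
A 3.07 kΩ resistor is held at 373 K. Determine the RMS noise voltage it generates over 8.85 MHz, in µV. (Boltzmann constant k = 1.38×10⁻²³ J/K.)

23.7 µV

V_n = √(4kTRB)
4kTRB = 4 × 1.38×10⁻²³ × 373 × 3.07×10³ × 8.85×10⁶ = 5.59×10⁻¹⁰ V²
V_n = √(5.59×10⁻¹⁰) = 2.37×10⁻⁵ V = 23.7 µV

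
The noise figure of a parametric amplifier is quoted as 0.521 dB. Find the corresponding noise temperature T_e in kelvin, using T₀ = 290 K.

F = 10^(0.521/10) = 1.12746
T_e = (F − 1)·T₀ = (1.12746 − 1) × 290 = 37.0 K

37.0 K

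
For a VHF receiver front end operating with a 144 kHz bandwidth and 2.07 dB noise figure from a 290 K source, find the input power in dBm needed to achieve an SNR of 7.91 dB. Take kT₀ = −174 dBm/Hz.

Sensitivity = −174 + 10 log₁₀(B) + NF + SNR_min
= −174 + 51.58 + 2.07 + 7.91
= −112.44 dBm → −112.4 dBm

−112.4 dBm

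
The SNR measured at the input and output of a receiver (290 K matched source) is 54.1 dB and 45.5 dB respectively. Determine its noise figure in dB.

NF (dB) = SNR_in(dB) − SNR_out(dB) when the source is at T₀
NF = 54.1 − 45.5 = 8.6 dB

8.6 dB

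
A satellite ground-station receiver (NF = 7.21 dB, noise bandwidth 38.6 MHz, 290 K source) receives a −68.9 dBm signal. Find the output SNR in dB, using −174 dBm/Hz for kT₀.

22.0 dB

Noise floor: N = −174 + 10 log₁₀(B) + NF
10 log₁₀(3.86×10⁷) = 75.87 dB
N = −174 + 75.87 + 7.21 = −90.92 dBm
SNR = P_sig − N = −68.9 − (−90.92) = 22.02 dB → 22.0 dB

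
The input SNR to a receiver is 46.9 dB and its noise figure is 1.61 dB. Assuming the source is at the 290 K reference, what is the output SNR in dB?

45.29 dB

By definition F = SNR_in/SNR_out, so in dB: SNR_out = SNR_in − NF
SNR_out = 46.9 − 1.61 = 45.29 dB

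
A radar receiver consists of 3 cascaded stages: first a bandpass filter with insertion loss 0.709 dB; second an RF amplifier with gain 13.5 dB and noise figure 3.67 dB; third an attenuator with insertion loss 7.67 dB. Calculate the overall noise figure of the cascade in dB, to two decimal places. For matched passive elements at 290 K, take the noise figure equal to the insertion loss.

4.77 dB

Convert to linear (a loss of L dB is a gain of −L dB): F_i = 10^(NF_i/10), G_i = 10^(G_i,dB/10)
  Stage 1: F_1 = 10^(0.709/10) = 1.177, G_1 = 10^(−0.709/10) = 0.8494
  Stage 2: F_2 = 10^(3.67/10) = 2.328, G_2 = 10^(13.5/10) = 22.39
  Stage 3: F_3 = 10^(7.67/10) = 5.848, G_3 = 10^(−7.67/10) = 0.1710
Friis cascade:
  F = 1.177 + (2.328 − 1)/0.8494 + (5.848 − 1)/19.02 = 2.996
NF = 10 log₁₀(2.996) = 4.77 dB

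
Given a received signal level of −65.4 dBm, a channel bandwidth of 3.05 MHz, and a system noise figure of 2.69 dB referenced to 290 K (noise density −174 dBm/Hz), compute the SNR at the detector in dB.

41.1 dB

Noise floor: N = −174 + 10 log₁₀(B) + NF
10 log₁₀(3.05×10⁶) = 64.84 dB
N = −174 + 64.84 + 2.69 = −106.47 dBm
SNR = P_sig − N = −65.4 − (−106.47) = 41.07 dB → 41.1 dB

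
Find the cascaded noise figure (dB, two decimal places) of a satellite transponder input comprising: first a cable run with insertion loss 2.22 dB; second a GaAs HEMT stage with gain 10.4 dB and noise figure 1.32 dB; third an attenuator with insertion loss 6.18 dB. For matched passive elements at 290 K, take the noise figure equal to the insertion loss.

4.37 dB

Convert to linear (a loss of L dB is a gain of −L dB): F_i = 10^(NF_i/10), G_i = 10^(G_i,dB/10)
  Stage 1: F_1 = 10^(2.22/10) = 1.667, G_1 = 10^(−2.22/10) = 0.5998
  Stage 2: F_2 = 10^(1.32/10) = 1.355, G_2 = 10^(10.4/10) = 10.96
  Stage 3: F_3 = 10^(6.18/10) = 4.150, G_3 = 10^(−6.18/10) = 0.2410
Friis cascade:
  F = 1.667 + (1.355 − 1)/0.5998 + (4.150 − 1)/6.577 = 2.738
NF = 10 log₁₀(2.738) = 4.37 dB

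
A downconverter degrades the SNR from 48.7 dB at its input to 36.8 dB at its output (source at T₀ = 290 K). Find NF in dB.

11.9 dB

NF (dB) = SNR_in(dB) − SNR_out(dB) when the source is at T₀
NF = 48.7 − 36.8 = 11.9 dB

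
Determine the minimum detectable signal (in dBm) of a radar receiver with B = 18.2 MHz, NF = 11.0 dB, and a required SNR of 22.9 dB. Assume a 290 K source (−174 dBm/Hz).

Sensitivity = −174 + 10 log₁₀(B) + NF + SNR_min
= −174 + 72.6 + 11.0 + 22.9
= −67.5 dBm → −67.5 dBm

−67.5 dBm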